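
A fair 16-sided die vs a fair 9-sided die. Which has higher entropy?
16-sided die

Both are uniform distributions; for uniform over n outcomes, H = log₂(n). H(16-sided) = log₂(16) = 4.000 bits and H(9-sided) = log₂(9) = 3.170 bits. More outcomes in a uniform distribution means higher entropy.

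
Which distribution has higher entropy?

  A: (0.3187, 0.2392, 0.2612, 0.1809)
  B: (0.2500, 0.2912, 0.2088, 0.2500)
B

Both distributions are close to uniform, making this a harder comparison.

H(A) = 1.9715 bits
H(B) = 1.9902 bits

The distribution closer to uniform has higher entropy.
Answer: B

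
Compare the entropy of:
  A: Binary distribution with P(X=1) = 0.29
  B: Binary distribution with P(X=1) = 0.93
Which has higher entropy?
A

For binary distributions, entropy is maximized at p=0.5 and decreases as p moves toward 0 or 1.

H(A) = H(0.29) = 0.8687 bits
H(B) = H(0.93) = 0.3659 bits

Distribution A (p=0.29) is closer to uniform (p=0.5), so it has higher entropy.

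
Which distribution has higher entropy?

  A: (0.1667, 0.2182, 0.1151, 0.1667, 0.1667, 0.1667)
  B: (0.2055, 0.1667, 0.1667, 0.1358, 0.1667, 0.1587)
B

Both distributions are close to uniform, making this a harder comparison.

H(A) = 2.5616 bits
H(B) = 2.5742 bits

The distribution closer to uniform has higher entropy.
Answer: B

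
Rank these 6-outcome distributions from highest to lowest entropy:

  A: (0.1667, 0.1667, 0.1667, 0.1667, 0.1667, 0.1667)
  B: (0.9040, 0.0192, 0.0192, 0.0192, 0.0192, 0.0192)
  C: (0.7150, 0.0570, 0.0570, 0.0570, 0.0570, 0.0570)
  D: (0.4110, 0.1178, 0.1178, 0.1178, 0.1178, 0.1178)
A > D > C > B

Key insight: Entropy is maximized by uniform distributions and minimized by concentrated distributions.

Entropies:
  H(A) = 2.5850 bits
  H(B) = 0.6791 bits
  H(C) = 1.5239 bits
  H(D) = 2.3446 bits

Ranking: A > D > C > B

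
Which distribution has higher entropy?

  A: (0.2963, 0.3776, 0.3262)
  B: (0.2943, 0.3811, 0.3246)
A

Both distributions are close to uniform, making this a harder comparison.

H(A) = 1.5777 bits
H(B) = 1.5766 bits

The distribution closer to uniform has higher entropy.
Answer: A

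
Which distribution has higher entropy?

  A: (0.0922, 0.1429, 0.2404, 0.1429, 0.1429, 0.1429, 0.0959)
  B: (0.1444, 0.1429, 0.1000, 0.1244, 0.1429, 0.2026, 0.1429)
B

Both distributions are close to uniform, making this a harder comparison.

H(A) = 2.7401 bits
H(B) = 2.7793 bits

The distribution closer to uniform has higher entropy.
Answer: B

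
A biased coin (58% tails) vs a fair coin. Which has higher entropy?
Fair coin

The fair coin is uniform (p=0.5), maximizing binary entropy at 1 bit. The biased coin has H(0.58) ≈ 0.981 bits — its outcome is more predictable, so its entropy is lower.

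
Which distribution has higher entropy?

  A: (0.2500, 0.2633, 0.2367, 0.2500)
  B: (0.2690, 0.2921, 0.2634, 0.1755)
A

Both distributions are close to uniform, making this a harder comparison.

H(A) = 1.9990 bits
H(B) = 1.9757 bits

The distribution closer to uniform has higher entropy.
Answer: A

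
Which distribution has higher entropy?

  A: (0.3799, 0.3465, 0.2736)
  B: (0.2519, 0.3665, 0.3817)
A

Both distributions are close to uniform, making this a harder comparison.

H(A) = 1.5719 bits
H(B) = 1.5621 bits

The distribution closer to uniform has higher entropy.
Answer: A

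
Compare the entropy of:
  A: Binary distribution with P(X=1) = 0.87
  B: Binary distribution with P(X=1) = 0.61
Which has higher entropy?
B

For binary distributions, entropy is maximized at p=0.5 and decreases as p moves toward 0 or 1.

H(A) = H(0.87) = 0.5574 bits
H(B) = H(0.61) = 0.9648 bits

Distribution B (p=0.61) is closer to uniform (p=0.5), so it has higher entropy.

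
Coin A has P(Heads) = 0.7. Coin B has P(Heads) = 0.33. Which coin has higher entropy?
B

For binary distributions, entropy is maximized at p=0.5 and decreases as p moves toward 0 or 1.

H(A) = H(0.7) = 0.8813 bits
H(B) = H(0.33) = 0.9149 bits

Distribution B (p=0.33) is closer to uniform (p=0.5), so it has higher entropy.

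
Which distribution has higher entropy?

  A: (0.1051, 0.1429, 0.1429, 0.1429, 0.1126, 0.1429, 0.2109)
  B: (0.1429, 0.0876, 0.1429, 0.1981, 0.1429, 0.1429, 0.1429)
B

Both distributions are close to uniform, making this a harder comparison.

H(A) = 2.7740 bits
H(B) = 2.7757 bits

The distribution closer to uniform has higher entropy.
Answer: B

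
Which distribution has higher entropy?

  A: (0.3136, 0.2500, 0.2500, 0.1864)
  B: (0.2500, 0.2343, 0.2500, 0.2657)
B

Both distributions are close to uniform, making this a harder comparison.

H(A) = 1.9764 bits
H(B) = 1.9986 bits

The distribution closer to uniform has higher entropy.
Answer: B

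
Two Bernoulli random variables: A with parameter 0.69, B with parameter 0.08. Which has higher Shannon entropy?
A

For binary distributions, entropy is maximized at p=0.5 and decreases as p moves toward 0 or 1.

H(A) = H(0.69) = 0.8932 bits
H(B) = H(0.08) = 0.4022 bits

Distribution A (p=0.69) is closer to uniform (p=0.5), so it has higher entropy.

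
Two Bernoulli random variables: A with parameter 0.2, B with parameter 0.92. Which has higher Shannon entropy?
A

For binary distributions, entropy is maximized at p=0.5 and decreases as p moves toward 0 or 1.

H(A) = H(0.2) = 0.7219 bits
H(B) = H(0.92) = 0.4022 bits

Distribution A (p=0.2) is closer to uniform (p=0.5), so it has higher entropy.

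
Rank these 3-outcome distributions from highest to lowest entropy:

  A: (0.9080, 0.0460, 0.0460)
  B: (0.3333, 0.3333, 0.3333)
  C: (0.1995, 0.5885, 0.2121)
B > C > A

Key insight: Entropy is maximized by uniform distributions and minimized by concentrated distributions.

- Uniform distributions have maximum entropy log₂(3) = 1.5850 bits
- The more "peaked" or concentrated a distribution, the lower its entropy

Entropies:
  H(A) = 0.5351 bits
  H(B) = 1.5850 bits
  H(C) = 1.3885 bits

Ranking: B > C > A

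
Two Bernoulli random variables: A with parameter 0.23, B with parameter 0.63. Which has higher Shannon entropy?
B

For binary distributions, entropy is maximized at p=0.5 and decreases as p moves toward 0 or 1.

H(A) = H(0.23) = 0.7780 bits
H(B) = H(0.63) = 0.9507 bits

Distribution B (p=0.63) is closer to uniform (p=0.5), so it has higher entropy.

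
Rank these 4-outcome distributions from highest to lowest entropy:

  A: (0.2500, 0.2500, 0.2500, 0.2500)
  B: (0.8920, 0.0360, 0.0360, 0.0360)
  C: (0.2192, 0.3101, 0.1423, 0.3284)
A > C > B

Key insight: Entropy is maximized by uniform distributions and minimized by concentrated distributions.

- Uniform distributions have maximum entropy log₂(4) = 2.0000 bits
- The more "peaked" or concentrated a distribution, the lower its entropy

Entropies:
  H(A) = 2.0000 bits
  H(B) = 0.6650 bits
  H(C) = 1.9317 bits

Ranking: A > C > B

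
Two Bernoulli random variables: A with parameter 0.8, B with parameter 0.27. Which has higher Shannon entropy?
B

For binary distributions, entropy is maximized at p=0.5 and decreases as p moves toward 0 or 1.

H(A) = H(0.8) = 0.7219 bits
H(B) = H(0.27) = 0.8415 bits

Distribution B (p=0.27) is closer to uniform (p=0.5), so it has higher entropy.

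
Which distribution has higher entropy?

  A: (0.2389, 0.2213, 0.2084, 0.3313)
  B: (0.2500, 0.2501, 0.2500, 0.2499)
B

Both distributions are close to uniform, making this a harder comparison.

H(A) = 1.9746 bits
H(B) = 2.0000 bits

The distribution closer to uniform has higher entropy.
Answer: B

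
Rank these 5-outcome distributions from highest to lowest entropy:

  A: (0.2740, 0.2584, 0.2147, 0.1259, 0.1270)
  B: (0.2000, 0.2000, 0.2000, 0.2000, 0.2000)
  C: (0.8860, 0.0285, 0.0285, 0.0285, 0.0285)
B > A > C

Key insight: Entropy is maximized by uniform distributions and minimized by concentrated distributions.

- Uniform distributions have maximum entropy log₂(5) = 2.3219 bits
- The more "peaked" or concentrated a distribution, the lower its entropy

Entropies:
  H(A) = 2.2473 bits
  H(B) = 2.3219 bits
  H(C) = 0.7399 bits

Ranking: B > A > C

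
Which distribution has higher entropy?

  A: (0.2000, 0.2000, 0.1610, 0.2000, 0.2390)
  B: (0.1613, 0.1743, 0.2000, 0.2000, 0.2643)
A

Both distributions are close to uniform, making this a harder comparison.

H(A) = 2.3109 bits
H(B) = 2.3001 bits

The distribution closer to uniform has higher entropy.
Answer: A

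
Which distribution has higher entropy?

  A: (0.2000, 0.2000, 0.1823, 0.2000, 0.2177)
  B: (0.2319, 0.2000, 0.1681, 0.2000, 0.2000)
A

Both distributions are close to uniform, making this a harder comparison.

H(A) = 2.3197 bits
H(B) = 2.3146 bits

The distribution closer to uniform has higher entropy.
Answer: A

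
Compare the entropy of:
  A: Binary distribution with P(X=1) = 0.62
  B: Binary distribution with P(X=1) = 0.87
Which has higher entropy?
A

For binary distributions, entropy is maximized at p=0.5 and decreases as p moves toward 0 or 1.

H(A) = H(0.62) = 0.9580 bits
H(B) = H(0.87) = 0.5574 bits

Distribution A (p=0.62) is closer to uniform (p=0.5), so it has higher entropy.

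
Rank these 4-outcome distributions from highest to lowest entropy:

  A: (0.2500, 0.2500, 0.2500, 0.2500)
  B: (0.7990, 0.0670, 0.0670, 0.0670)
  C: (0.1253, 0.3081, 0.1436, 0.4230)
A > C > B

Key insight: Entropy is maximized by uniform distributions and minimized by concentrated distributions.

- Uniform distributions have maximum entropy log₂(4) = 2.0000 bits
- The more "peaked" or concentrated a distribution, the lower its entropy

Entropies:
  H(A) = 2.0000 bits
  H(B) = 1.0425 bits
  H(C) = 1.8259 bits

Ranking: A > C > B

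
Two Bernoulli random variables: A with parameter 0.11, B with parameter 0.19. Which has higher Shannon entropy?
B

For binary distributions, entropy is maximized at p=0.5 and decreases as p moves toward 0 or 1.

H(A) = H(0.11) = 0.4999 bits
H(B) = H(0.19) = 0.7015 bits

Distribution B (p=0.19) is closer to uniform (p=0.5), so it has higher entropy.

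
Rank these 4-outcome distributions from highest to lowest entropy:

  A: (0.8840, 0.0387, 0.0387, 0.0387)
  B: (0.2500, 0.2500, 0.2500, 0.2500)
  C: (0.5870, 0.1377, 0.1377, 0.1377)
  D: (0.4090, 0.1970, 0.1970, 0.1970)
B > D > C > A

Key insight: Entropy is maximized by uniform distributions and minimized by concentrated distributions.

Entropies:
  H(A) = 0.7016 bits
  H(B) = 2.0000 bits
  H(C) = 1.6326 bits
  H(D) = 1.9127 bits

Ranking: B > D > C > A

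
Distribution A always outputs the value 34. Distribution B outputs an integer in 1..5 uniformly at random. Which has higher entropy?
B

A is deterministic, so H(A) = 0. B is uniform over 5 outcomes, so H(B) = log₂(5) = 2.322 bits. Any distribution with genuine randomness has higher entropy than a deterministic one.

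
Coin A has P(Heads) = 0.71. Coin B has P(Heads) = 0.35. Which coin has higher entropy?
B

For binary distributions, entropy is maximized at p=0.5 and decreases as p moves toward 0 or 1.

H(A) = H(0.71) = 0.8687 bits
H(B) = H(0.35) = 0.9341 bits

Distribution B (p=0.35) is closer to uniform (p=0.5), so it has higher entropy.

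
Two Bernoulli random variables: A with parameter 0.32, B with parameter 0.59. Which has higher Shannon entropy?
B

For binary distributions, entropy is maximized at p=0.5 and decreases as p moves toward 0 or 1.

H(A) = H(0.32) = 0.9044 bits
H(B) = H(0.59) = 0.9765 bits

Distribution B (p=0.59) is closer to uniform (p=0.5), so it has higher entropy.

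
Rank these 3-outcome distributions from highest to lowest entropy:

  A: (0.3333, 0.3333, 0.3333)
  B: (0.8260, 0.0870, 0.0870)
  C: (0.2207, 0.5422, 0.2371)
A > C > B

Key insight: Entropy is maximized by uniform distributions and minimized by concentrated distributions.

- Uniform distributions have maximum entropy log₂(3) = 1.5850 bits
- The more "peaked" or concentrated a distribution, the lower its entropy

Entropies:
  H(A) = 1.5850 bits
  H(B) = 0.8408 bits
  H(C) = 1.4523 bits

Ranking: A > C > B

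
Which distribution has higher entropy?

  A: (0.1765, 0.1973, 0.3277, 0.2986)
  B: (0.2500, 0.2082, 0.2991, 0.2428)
B

Both distributions are close to uniform, making this a harder comparison.

H(A) = 1.9517 bits
H(B) = 1.9880 bits

The distribution closer to uniform has higher entropy.
Answer: B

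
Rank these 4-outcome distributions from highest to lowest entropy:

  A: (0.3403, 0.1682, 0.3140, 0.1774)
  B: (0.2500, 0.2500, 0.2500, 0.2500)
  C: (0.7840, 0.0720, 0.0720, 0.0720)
B > A > C

Key insight: Entropy is maximized by uniform distributions and minimized by concentrated distributions.

- Uniform distributions have maximum entropy log₂(4) = 2.0000 bits
- The more "peaked" or concentrated a distribution, the lower its entropy

Entropies:
  H(A) = 1.9291 bits
  H(B) = 2.0000 bits
  H(C) = 1.0951 bits

Ranking: B > A > C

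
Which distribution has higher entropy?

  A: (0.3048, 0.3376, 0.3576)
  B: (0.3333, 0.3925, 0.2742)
A

Both distributions are close to uniform, making this a harder comparison.

H(A) = 1.5819 bits
H(B) = 1.5697 bits

The distribution closer to uniform has higher entropy.
Answer: A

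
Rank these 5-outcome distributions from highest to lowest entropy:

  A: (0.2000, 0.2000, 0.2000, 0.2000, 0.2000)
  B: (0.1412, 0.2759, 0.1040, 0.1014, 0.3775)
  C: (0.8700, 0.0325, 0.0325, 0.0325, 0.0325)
A > B > C

Key insight: Entropy is maximized by uniform distributions and minimized by concentrated distributions.

- Uniform distributions have maximum entropy log₂(5) = 2.3219 bits
- The more "peaked" or concentrated a distribution, the lower its entropy

Entropies:
  H(A) = 2.3219 bits
  H(B) = 2.1163 bits
  H(C) = 0.8174 bits

Ranking: A > B > C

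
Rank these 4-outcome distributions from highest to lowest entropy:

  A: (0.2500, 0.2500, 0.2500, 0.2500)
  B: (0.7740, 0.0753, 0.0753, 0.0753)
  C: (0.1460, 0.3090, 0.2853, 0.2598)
A > C > B

Key insight: Entropy is maximized by uniform distributions and minimized by concentrated distributions.

- Uniform distributions have maximum entropy log₂(4) = 2.0000 bits
- The more "peaked" or concentrated a distribution, the lower its entropy

Entropies:
  H(A) = 2.0000 bits
  H(B) = 1.1292 bits
  H(C) = 1.9502 bits

Ranking: A > C > B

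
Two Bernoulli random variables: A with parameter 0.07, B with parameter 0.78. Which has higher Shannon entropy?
B

For binary distributions, entropy is maximized at p=0.5 and decreases as p moves toward 0 or 1.

H(A) = H(0.07) = 0.3659 bits
H(B) = H(0.78) = 0.7602 bits

Distribution B (p=0.78) is closer to uniform (p=0.5), so it has higher entropy.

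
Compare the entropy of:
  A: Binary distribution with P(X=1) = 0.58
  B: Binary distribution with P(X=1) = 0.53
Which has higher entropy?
B

For binary distributions, entropy is maximized at p=0.5 and decreases as p moves toward 0 or 1.

H(A) = H(0.58) = 0.9815 bits
H(B) = H(0.53) = 0.9974 bits

Distribution B (p=0.53) is closer to uniform (p=0.5), so it has higher entropy.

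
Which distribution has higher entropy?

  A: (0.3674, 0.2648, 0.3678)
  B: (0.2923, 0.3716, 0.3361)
B

Both distributions are close to uniform, making this a harder comparison.

H(A) = 1.5691 bits
H(B) = 1.5781 bits

The distribution closer to uniform has higher entropy.
Answer: B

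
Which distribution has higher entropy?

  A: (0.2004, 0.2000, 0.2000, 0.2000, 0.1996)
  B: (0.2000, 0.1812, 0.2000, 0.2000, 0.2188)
A

Both distributions are close to uniform, making this a harder comparison.

H(A) = 2.3219 bits
H(B) = 2.3194 bits

The distribution closer to uniform has higher entropy.
Answer: A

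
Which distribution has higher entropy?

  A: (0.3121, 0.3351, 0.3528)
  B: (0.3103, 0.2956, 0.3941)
A

Both distributions are close to uniform, making this a harder comparison.

H(A) = 1.5831 bits
H(B) = 1.5731 bits

The distribution closer to uniform has higher entropy.
Answer: A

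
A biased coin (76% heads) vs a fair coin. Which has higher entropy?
Fair coin

The fair coin is uniform (p=0.5), maximizing binary entropy at 1 bit. The biased coin has H(0.76) ≈ 0.795 bits — its outcome is more predictable, so its entropy is lower.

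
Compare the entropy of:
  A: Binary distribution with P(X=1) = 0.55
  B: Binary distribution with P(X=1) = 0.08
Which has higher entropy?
A

For binary distributions, entropy is maximized at p=0.5 and decreases as p moves toward 0 or 1.

H(A) = H(0.55) = 0.9928 bits
H(B) = H(0.08) = 0.4022 bits

Distribution A (p=0.55) is closer to uniform (p=0.5), so it has higher entropy.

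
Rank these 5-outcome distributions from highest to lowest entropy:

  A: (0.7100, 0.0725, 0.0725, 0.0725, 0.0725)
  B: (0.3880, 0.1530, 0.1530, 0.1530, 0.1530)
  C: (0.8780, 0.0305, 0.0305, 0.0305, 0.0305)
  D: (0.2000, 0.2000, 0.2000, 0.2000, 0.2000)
D > B > A > C

Key insight: Entropy is maximized by uniform distributions and minimized by concentrated distributions.

Entropies:
  H(A) = 1.4487 bits
  H(B) = 2.1875 bits
  H(C) = 0.7791 bits
  H(D) = 2.3219 bits

Ranking: D > B > A > C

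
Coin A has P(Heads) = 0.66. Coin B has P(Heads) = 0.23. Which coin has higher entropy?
A

For binary distributions, entropy is maximized at p=0.5 and decreases as p moves toward 0 or 1.

H(A) = H(0.66) = 0.9248 bits
H(B) = H(0.23) = 0.7780 bits

Distribution A (p=0.66) is closer to uniform (p=0.5), so it has higher entropy.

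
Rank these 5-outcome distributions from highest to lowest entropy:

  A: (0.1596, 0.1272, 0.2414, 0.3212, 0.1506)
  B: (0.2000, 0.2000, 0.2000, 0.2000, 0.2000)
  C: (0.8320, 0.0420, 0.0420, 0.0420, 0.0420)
B > A > C

Key insight: Entropy is maximized by uniform distributions and minimized by concentrated distributions.

- Uniform distributions have maximum entropy log₂(5) = 2.3219 bits
- The more "peaked" or concentrated a distribution, the lower its entropy

Entropies:
  H(A) = 2.2336 bits
  H(B) = 2.3219 bits
  H(C) = 0.9891 bits

Ranking: B > A > C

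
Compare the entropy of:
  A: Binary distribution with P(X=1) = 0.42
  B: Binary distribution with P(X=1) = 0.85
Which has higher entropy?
A

For binary distributions, entropy is maximized at p=0.5 and decreases as p moves toward 0 or 1.

H(A) = H(0.42) = 0.9815 bits
H(B) = H(0.85) = 0.6098 bits

Distribution A (p=0.42) is closer to uniform (p=0.5), so it has higher entropy.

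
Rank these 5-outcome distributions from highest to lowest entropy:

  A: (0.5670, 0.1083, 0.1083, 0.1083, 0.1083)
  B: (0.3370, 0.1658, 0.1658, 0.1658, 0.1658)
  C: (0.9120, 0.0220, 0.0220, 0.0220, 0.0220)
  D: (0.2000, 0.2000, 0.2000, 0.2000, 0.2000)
D > B > A > C

Key insight: Entropy is maximized by uniform distributions and minimized by concentrated distributions.

Entropies:
  H(A) = 1.8530 bits
  H(B) = 2.2479 bits
  H(C) = 0.6058 bits
  H(D) = 2.3219 bits

Ranking: D > B > A > C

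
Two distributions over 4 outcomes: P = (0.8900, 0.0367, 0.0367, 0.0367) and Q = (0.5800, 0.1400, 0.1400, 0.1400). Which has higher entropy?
Q

P is highly concentrated on one outcome (89%), making it nearly deterministic. Q spreads its mass more evenly (max 58%). The more spread-out distribution has higher entropy: H(P) ≈ 0.674 bits, H(Q) ≈ 1.647 bits.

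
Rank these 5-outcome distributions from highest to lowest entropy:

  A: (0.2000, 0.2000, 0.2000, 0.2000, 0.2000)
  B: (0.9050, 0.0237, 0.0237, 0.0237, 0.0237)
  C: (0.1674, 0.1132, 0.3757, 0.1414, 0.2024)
A > C > B

Key insight: Entropy is maximized by uniform distributions and minimized by concentrated distributions.

- Uniform distributions have maximum entropy log₂(5) = 2.3219 bits
- The more "peaked" or concentrated a distribution, the lower its entropy

Entropies:
  H(A) = 2.3219 bits
  H(B) = 0.6429 bits
  H(C) = 2.1835 bits

Ranking: A > C > B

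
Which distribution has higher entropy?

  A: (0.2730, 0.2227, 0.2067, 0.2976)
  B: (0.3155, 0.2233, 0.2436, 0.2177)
A

Both distributions are close to uniform, making this a harder comparison.

H(A) = 1.9844 bits
H(B) = 1.9832 bits

The distribution closer to uniform has higher entropy.
Answer: A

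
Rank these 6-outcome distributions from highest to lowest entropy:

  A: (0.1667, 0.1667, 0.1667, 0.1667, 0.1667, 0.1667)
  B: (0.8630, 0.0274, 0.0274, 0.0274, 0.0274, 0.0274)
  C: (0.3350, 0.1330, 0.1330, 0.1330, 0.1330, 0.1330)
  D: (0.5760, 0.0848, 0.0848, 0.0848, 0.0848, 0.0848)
A > C > D > B

Key insight: Entropy is maximized by uniform distributions and minimized by concentrated distributions.

Entropies:
  H(A) = 2.5850 bits
  H(B) = 0.8944 bits
  H(C) = 2.4640 bits
  H(D) = 1.9678 bits

Ranking: A > C > D > B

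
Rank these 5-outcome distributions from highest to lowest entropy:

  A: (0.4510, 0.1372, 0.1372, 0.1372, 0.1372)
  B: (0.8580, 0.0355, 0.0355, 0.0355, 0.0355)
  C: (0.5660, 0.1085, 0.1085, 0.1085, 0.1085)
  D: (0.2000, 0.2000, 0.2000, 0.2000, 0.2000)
D > A > C > B

Key insight: Entropy is maximized by uniform distributions and minimized by concentrated distributions.

Entropies:
  H(A) = 2.0911 bits
  H(B) = 0.8735 bits
  H(C) = 1.8554 bits
  H(D) = 2.3219 bits

Ranking: D > A > C > B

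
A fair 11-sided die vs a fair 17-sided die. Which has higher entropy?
17-sided die

Both are uniform distributions; for uniform over n outcomes, H = log₂(n). H(11-sided) = log₂(11) = 3.459 bits and H(17-sided) = log₂(17) = 4.087 bits. More outcomes in a uniform distribution means higher entropy.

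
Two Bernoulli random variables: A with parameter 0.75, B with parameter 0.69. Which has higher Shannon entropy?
B

For binary distributions, entropy is maximized at p=0.5 and decreases as p moves toward 0 or 1.

H(A) = H(0.75) = 0.8113 bits
H(B) = H(0.69) = 0.8932 bits

Distribution B (p=0.69) is closer to uniform (p=0.5), so it has higher entropy.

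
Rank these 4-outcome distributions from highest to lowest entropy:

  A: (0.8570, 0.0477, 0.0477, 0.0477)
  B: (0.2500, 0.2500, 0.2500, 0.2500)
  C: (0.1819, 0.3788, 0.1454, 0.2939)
B > C > A

Key insight: Entropy is maximized by uniform distributions and minimized by concentrated distributions.

- Uniform distributions have maximum entropy log₂(4) = 2.0000 bits
- The more "peaked" or concentrated a distribution, the lower its entropy

Entropies:
  H(A) = 0.8187 bits
  H(B) = 2.0000 bits
  H(C) = 1.9015 bits

Ranking: B > C > A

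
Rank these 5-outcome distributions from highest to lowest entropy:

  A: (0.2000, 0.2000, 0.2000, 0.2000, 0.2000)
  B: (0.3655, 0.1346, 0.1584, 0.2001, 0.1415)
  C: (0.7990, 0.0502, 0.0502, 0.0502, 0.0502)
A > B > C

Key insight: Entropy is maximized by uniform distributions and minimized by concentrated distributions.

- Uniform distributions have maximum entropy log₂(5) = 2.3219 bits
- The more "peaked" or concentrated a distribution, the lower its entropy

Entropies:
  H(A) = 2.3219 bits
  H(B) = 2.2048 bits
  H(C) = 1.1259 bits

Ranking: A > B > C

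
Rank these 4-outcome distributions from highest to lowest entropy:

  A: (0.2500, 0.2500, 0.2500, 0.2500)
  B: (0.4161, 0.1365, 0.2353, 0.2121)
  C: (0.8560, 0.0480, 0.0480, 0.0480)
A > B > C

Key insight: Entropy is maximized by uniform distributions and minimized by concentrated distributions.

- Uniform distributions have maximum entropy log₂(4) = 2.0000 bits
- The more "peaked" or concentrated a distribution, the lower its entropy

Entropies:
  H(A) = 2.0000 bits
  H(B) = 1.8842 bits
  H(C) = 0.8229 bits

Ranking: A > B > C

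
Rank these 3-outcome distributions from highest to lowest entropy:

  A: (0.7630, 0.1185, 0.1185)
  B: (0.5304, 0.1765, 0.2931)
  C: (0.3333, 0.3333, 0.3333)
C > B > A

Key insight: Entropy is maximized by uniform distributions and minimized by concentrated distributions.

- Uniform distributions have maximum entropy log₂(3) = 1.5850 bits
- The more "peaked" or concentrated a distribution, the lower its entropy

Entropies:
  H(A) = 1.0270 bits
  H(B) = 1.4459 bits
  H(C) = 1.5850 bits

Ranking: C > B > A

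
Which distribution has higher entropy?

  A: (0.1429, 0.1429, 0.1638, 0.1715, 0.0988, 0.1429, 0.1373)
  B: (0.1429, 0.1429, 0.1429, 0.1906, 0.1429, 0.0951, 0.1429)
A

Both distributions are close to uniform, making this a harder comparison.

H(A) = 2.7902 bits
H(B) = 2.7839 bits

The distribution closer to uniform has higher entropy.
Answer: A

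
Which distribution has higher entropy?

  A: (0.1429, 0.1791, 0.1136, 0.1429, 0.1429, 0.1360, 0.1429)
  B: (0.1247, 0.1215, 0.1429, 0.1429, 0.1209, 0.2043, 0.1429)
A

Both distributions are close to uniform, making this a harder comparison.

H(A) = 2.7963 bits
H(B) = 2.7838 bits

The distribution closer to uniform has higher entropy.
Answer: A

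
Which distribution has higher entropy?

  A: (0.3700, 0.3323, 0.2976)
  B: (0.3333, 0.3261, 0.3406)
B

Both distributions are close to uniform, making this a harder comparison.

H(A) = 1.5793 bits
H(B) = 1.5847 bits

The distribution closer to uniform has higher entropy.
Answer: B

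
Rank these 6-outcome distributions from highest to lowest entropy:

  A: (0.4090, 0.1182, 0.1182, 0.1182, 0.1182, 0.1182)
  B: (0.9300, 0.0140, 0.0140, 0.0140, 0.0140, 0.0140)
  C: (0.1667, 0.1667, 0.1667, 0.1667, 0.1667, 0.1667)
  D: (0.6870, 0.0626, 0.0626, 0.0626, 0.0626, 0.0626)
C > A > D > B

Key insight: Entropy is maximized by uniform distributions and minimized by concentrated distributions.

Entropies:
  H(A) = 2.3482 bits
  H(B) = 0.5285 bits
  H(C) = 2.5850 bits
  H(D) = 1.6234 bits

Ranking: C > A > D > B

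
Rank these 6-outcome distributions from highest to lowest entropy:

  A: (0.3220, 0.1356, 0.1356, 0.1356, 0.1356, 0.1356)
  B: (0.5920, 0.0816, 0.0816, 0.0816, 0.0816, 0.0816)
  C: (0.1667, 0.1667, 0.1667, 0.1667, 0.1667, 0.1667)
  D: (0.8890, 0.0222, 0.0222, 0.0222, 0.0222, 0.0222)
C > A > B > D

Key insight: Entropy is maximized by uniform distributions and minimized by concentrated distributions.

Entropies:
  H(A) = 2.4808 bits
  H(B) = 1.9228 bits
  H(C) = 2.5850 bits
  H(D) = 0.7607 bits

Ranking: C > A > B > D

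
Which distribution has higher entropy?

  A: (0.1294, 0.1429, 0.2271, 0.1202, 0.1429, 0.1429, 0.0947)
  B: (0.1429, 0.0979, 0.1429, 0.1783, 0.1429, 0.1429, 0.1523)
B

Both distributions are close to uniform, making this a harder comparison.

H(A) = 2.7600 bits
H(B) = 2.7896 bits

The distribution closer to uniform has higher entropy.
Answer: B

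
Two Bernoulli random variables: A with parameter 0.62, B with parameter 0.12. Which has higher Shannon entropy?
A

For binary distributions, entropy is maximized at p=0.5 and decreases as p moves toward 0 or 1.

H(A) = H(0.62) = 0.9580 bits
H(B) = H(0.12) = 0.5294 bits

Distribution A (p=0.62) is closer to uniform (p=0.5), so it has higher entropy.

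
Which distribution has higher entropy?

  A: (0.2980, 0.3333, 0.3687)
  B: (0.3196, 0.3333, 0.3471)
B

Both distributions are close to uniform, making this a harder comparison.

H(A) = 1.5795 bits
H(B) = 1.5841 bits

The distribution closer to uniform has higher entropy.
Answer: B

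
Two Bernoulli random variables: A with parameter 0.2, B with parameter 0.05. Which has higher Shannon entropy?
A

For binary distributions, entropy is maximized at p=0.5 and decreases as p moves toward 0 or 1.

H(A) = H(0.2) = 0.7219 bits
H(B) = H(0.05) = 0.2864 bits

Distribution A (p=0.2) is closer to uniform (p=0.5), so it has higher entropy.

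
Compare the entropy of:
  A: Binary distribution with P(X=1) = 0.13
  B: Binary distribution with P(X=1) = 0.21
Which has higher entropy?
B

For binary distributions, entropy is maximized at p=0.5 and decreases as p moves toward 0 or 1.

H(A) = H(0.13) = 0.5574 bits
H(B) = H(0.21) = 0.7415 bits

Distribution B (p=0.21) is closer to uniform (p=0.5), so it has higher entropy.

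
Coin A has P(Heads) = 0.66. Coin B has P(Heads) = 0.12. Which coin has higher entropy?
A

For binary distributions, entropy is maximized at p=0.5 and decreases as p moves toward 0 or 1.

H(A) = H(0.66) = 0.9248 bits
H(B) = H(0.12) = 0.5294 bits

Distribution A (p=0.66) is closer to uniform (p=0.5), so it has higher entropy.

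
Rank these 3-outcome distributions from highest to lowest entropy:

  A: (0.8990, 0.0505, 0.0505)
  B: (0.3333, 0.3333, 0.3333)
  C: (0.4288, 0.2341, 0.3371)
B > C > A

Key insight: Entropy is maximized by uniform distributions and minimized by concentrated distributions.

- Uniform distributions have maximum entropy log₂(3) = 1.5850 bits
- The more "peaked" or concentrated a distribution, the lower its entropy

Entropies:
  H(A) = 0.5732 bits
  H(B) = 1.5850 bits
  H(C) = 1.5430 bits

Ranking: B > C > A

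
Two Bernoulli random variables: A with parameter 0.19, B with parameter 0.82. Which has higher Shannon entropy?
A

For binary distributions, entropy is maximized at p=0.5 and decreases as p moves toward 0 or 1.

H(A) = H(0.19) = 0.7015 bits
H(B) = H(0.82) = 0.6801 bits

Distribution A (p=0.19) is closer to uniform (p=0.5), so it has higher entropy.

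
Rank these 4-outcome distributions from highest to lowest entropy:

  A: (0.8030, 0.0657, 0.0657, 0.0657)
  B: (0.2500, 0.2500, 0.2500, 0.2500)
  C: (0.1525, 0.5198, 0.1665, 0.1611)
B > C > A

Key insight: Entropy is maximized by uniform distributions and minimized by concentrated distributions.

- Uniform distributions have maximum entropy log₂(4) = 2.0000 bits
- The more "peaked" or concentrated a distribution, the lower its entropy

Entropies:
  H(A) = 1.0281 bits
  H(B) = 2.0000 bits
  H(C) = 1.7594 bits

Ranking: B > C > A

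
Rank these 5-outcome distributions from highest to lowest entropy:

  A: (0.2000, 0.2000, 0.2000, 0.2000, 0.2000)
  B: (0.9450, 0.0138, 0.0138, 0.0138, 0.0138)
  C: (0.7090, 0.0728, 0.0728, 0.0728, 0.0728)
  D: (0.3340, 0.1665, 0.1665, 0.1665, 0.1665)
A > D > C > B

Key insight: Entropy is maximized by uniform distributions and minimized by concentrated distributions.

Entropies:
  H(A) = 2.3219 bits
  H(B) = 0.4173 bits
  H(C) = 1.4520 bits
  H(D) = 2.2510 bits

Ranking: A > D > C > B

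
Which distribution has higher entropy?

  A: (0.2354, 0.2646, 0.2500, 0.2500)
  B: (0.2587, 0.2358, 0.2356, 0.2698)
A

Both distributions are close to uniform, making this a harder comparison.

H(A) = 1.9988 bits
H(B) = 1.9975 bits

The distribution closer to uniform has higher entropy.
Answer: A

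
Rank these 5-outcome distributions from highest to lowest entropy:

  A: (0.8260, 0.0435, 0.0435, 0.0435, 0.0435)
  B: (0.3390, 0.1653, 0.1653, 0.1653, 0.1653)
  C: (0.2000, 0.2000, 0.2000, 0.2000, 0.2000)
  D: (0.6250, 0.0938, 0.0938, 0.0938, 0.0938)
C > B > D > A

Key insight: Entropy is maximized by uniform distributions and minimized by concentrated distributions.

Entropies:
  H(A) = 1.0148 bits
  H(B) = 2.2459 bits
  H(C) = 2.3219 bits
  H(D) = 1.7044 bits

Ranking: C > B > D > A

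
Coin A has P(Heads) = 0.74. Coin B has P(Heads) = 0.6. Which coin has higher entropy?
B

For binary distributions, entropy is maximized at p=0.5 and decreases as p moves toward 0 or 1.

H(A) = H(0.74) = 0.8267 bits
H(B) = H(0.6) = 0.9710 bits

Distribution B (p=0.6) is closer to uniform (p=0.5), so it has higher entropy.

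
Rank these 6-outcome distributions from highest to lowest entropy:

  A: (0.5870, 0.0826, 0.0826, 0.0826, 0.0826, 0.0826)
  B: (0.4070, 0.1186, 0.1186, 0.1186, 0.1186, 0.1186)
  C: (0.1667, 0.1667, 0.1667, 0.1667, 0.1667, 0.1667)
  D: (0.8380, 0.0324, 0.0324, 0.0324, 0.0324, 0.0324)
C > B > A > D

Key insight: Entropy is maximized by uniform distributions and minimized by concentrated distributions.

Entropies:
  H(A) = 1.9370 bits
  H(B) = 2.3518 bits
  H(C) = 2.5850 bits
  H(D) = 1.0152 bits

Ranking: C > B > A > D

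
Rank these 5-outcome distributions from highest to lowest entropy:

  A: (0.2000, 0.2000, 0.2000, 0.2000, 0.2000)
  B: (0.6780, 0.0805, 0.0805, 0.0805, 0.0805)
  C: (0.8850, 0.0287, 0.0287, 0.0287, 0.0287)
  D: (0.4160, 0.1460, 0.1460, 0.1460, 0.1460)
A > D > B > C

Key insight: Entropy is maximized by uniform distributions and minimized by concentrated distributions.

Entropies:
  H(A) = 2.3219 bits
  H(B) = 1.5505 bits
  H(C) = 0.7448 bits
  H(D) = 2.1475 bits

Ranking: A > D > B > C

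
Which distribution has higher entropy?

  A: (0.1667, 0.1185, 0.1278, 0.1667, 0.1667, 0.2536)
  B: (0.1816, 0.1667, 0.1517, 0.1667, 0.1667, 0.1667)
B

Both distributions are close to uniform, making this a harder comparison.

H(A) = 2.5385 bits
H(B) = 2.5830 bits

The distribution closer to uniform has higher entropy.
Answer: B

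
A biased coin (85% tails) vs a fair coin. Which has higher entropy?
Fair coin

The fair coin is uniform (p=0.5), maximizing binary entropy at 1 bit. The biased coin has H(0.85) ≈ 0.610 bits — its outcome is more predictable, so its entropy is lower.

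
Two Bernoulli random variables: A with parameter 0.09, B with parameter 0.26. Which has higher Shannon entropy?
B

For binary distributions, entropy is maximized at p=0.5 and decreases as p moves toward 0 or 1.

H(A) = H(0.09) = 0.4365 bits
H(B) = H(0.26) = 0.8267 bits

Distribution B (p=0.26) is closer to uniform (p=0.5), so it has higher entropy.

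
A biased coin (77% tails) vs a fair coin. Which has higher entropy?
Fair coin

The fair coin is uniform (p=0.5), maximizing binary entropy at 1 bit. The biased coin has H(0.77) ≈ 0.778 bits — its outcome is more predictable, so its entropy is lower.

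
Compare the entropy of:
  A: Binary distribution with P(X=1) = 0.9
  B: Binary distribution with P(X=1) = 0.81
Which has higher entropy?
B

For binary distributions, entropy is maximized at p=0.5 and decreases as p moves toward 0 or 1.

H(A) = H(0.9) = 0.4690 bits
H(B) = H(0.81) = 0.7015 bits

Distribution B (p=0.81) is closer to uniform (p=0.5), so it has higher entropy.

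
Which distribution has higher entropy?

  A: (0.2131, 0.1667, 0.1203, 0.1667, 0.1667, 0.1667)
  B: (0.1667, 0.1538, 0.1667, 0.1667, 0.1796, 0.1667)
B

Both distributions are close to uniform, making this a harder comparison.

H(A) = 2.5661 bits
H(B) = 2.5835 bits

The distribution closer to uniform has higher entropy.
Answer: B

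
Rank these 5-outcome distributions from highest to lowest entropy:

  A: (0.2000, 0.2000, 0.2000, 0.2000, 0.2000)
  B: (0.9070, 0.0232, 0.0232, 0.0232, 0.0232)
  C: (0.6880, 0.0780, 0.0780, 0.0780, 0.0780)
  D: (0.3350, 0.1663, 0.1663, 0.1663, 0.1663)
A > D > C > B

Key insight: Entropy is maximized by uniform distributions and minimized by concentrated distributions.

Entropies:
  H(A) = 2.3219 bits
  H(B) = 0.6324 bits
  H(C) = 1.5195 bits
  H(D) = 2.2500 bits

Ranking: A > D > C > B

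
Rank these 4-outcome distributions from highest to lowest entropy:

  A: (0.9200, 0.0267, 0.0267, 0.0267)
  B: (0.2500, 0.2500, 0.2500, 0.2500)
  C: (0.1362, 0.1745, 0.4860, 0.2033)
B > C > A

Key insight: Entropy is maximized by uniform distributions and minimized by concentrated distributions.

- Uniform distributions have maximum entropy log₂(4) = 2.0000 bits
- The more "peaked" or concentrated a distribution, the lower its entropy

Entropies:
  H(A) = 0.5290 bits
  H(B) = 2.0000 bits
  H(C) = 1.8044 bits

Ranking: B > C > A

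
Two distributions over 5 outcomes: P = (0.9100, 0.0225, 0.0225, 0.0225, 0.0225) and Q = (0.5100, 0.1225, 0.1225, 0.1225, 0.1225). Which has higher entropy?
Q

P is highly concentrated on one outcome (91%), making it nearly deterministic. Q spreads its mass more evenly (max 51%). The more spread-out distribution has higher entropy: H(P) ≈ 0.616 bits, H(Q) ≈ 1.980 bits.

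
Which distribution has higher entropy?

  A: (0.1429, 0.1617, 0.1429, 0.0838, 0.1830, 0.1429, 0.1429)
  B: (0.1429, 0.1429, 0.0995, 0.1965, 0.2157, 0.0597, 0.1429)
A

Both distributions are close to uniform, making this a harder comparison.

H(A) = 2.7774 bits
H(B) = 2.7158 bits

The distribution closer to uniform has higher entropy.
Answer: A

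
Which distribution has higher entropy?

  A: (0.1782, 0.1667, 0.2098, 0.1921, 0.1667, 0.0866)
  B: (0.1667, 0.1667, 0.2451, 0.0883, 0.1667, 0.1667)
A

Both distributions are close to uniform, making this a harder comparison.

H(A) = 2.5406 bits
H(B) = 2.5296 bits

The distribution closer to uniform has higher entropy.
Answer: A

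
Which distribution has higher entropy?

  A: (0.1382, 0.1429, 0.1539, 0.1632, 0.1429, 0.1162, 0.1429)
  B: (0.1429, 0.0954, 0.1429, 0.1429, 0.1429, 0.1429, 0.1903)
A

Both distributions are close to uniform, making this a harder comparison.

H(A) = 2.8008 bits
H(B) = 2.7842 bits

The distribution closer to uniform has higher entropy.
Answer: A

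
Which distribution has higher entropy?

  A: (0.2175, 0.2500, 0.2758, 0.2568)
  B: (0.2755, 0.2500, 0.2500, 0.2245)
B

Both distributions are close to uniform, making this a harder comparison.

H(A) = 1.9948 bits
H(B) = 1.9962 bits

The distribution closer to uniform has higher entropy.
Answer: B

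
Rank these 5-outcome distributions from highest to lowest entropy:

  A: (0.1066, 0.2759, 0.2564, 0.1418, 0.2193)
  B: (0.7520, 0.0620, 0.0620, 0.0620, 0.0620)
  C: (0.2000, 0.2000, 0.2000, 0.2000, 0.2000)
C > A > B

Key insight: Entropy is maximized by uniform distributions and minimized by concentrated distributions.

- Uniform distributions have maximum entropy log₂(5) = 2.3219 bits
- The more "peaked" or concentrated a distribution, the lower its entropy

Entropies:
  H(A) = 2.2400 bits
  H(B) = 1.3041 bits
  H(C) = 2.3219 bits

Ranking: C > A > B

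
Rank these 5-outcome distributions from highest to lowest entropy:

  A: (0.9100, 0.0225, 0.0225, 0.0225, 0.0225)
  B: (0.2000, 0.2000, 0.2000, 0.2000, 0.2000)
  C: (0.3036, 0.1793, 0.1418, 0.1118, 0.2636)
B > C > A

Key insight: Entropy is maximized by uniform distributions and minimized by concentrated distributions.

- Uniform distributions have maximum entropy log₂(5) = 2.3219 bits
- The more "peaked" or concentrated a distribution, the lower its entropy

Entropies:
  H(A) = 0.6165 bits
  H(B) = 2.3219 bits
  H(C) = 2.2266 bits

Ranking: B > C > A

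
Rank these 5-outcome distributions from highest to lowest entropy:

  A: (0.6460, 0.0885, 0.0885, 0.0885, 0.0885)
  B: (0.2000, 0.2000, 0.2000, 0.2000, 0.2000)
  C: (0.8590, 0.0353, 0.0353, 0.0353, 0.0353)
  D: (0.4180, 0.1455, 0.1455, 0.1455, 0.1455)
B > D > A > C

Key insight: Entropy is maximized by uniform distributions and minimized by concentrated distributions.

Entropies:
  H(A) = 1.6456 bits
  H(B) = 2.3219 bits
  H(C) = 0.8689 bits
  H(D) = 2.1445 bits

Ranking: B > D > A > C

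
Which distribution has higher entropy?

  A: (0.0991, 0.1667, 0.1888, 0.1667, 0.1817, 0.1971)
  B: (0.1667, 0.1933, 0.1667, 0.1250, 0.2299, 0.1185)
A

Both distributions are close to uniform, making this a harder comparison.

H(A) = 2.5550 bits
H(B) = 2.5472 bits

The distribution closer to uniform has higher entropy.
Answer: A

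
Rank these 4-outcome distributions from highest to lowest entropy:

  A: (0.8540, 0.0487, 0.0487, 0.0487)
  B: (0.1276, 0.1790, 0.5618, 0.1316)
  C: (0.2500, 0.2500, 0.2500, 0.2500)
C > B > A

Key insight: Entropy is maximized by uniform distributions and minimized by concentrated distributions.

- Uniform distributions have maximum entropy log₂(4) = 2.0000 bits
- The more "peaked" or concentrated a distribution, the lower its entropy

Entropies:
  H(A) = 0.8311 bits
  H(B) = 1.6757 bits
  H(C) = 2.0000 bits

Ranking: C > B > A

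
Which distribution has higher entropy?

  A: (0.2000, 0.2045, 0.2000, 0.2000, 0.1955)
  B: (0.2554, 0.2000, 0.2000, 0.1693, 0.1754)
A

Both distributions are close to uniform, making this a harder comparison.

H(A) = 2.3218 bits
H(B) = 2.3059 bits

The distribution closer to uniform has higher entropy.
Answer: A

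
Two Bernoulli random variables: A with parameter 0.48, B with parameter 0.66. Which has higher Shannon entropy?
A

For binary distributions, entropy is maximized at p=0.5 and decreases as p moves toward 0 or 1.

H(A) = H(0.48) = 0.9988 bits
H(B) = H(0.66) = 0.9248 bits

Distribution A (p=0.48) is closer to uniform (p=0.5), so it has higher entropy.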